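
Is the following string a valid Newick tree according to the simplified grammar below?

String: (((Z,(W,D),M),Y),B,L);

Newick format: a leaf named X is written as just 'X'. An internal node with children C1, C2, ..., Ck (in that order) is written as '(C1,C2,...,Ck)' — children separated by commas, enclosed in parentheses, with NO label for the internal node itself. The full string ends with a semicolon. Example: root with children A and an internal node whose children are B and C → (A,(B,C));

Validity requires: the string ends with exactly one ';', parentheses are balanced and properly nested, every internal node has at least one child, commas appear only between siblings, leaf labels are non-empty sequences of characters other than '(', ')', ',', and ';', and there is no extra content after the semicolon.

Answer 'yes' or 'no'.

Input: (((Z,(W,D),M),Y),B,L);
Paren balance: 4 '(' vs 4 ')' OK
Ends with single ';': True
Full parse: OK
Valid: True

Answer: yes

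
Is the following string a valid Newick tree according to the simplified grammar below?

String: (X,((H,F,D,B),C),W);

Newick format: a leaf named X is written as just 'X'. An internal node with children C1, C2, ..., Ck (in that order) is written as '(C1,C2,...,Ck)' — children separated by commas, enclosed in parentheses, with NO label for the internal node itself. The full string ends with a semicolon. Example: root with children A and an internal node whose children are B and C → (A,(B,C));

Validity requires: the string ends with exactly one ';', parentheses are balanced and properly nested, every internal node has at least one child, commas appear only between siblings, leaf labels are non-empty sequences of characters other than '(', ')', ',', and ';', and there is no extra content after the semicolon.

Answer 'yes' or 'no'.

Answer: yes

Derivation:
Input: (X,((H,F,D,B),C),W);
Paren balance: 3 '(' vs 3 ')' OK
Ends with single ';': True
Full parse: OK
Valid: True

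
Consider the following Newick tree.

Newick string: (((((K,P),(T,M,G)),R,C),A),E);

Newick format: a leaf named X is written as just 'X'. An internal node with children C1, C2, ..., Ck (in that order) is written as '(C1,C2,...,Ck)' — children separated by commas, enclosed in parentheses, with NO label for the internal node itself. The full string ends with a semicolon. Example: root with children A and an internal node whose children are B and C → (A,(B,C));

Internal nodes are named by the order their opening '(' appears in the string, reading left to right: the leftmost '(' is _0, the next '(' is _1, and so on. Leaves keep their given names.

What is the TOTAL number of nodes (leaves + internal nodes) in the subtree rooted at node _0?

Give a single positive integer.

Answer: 15

Derivation:
Newick: (((((K,P),(T,M,G)),R,C),A),E);
Locate _0: it is the '(' at position 0 (the 1st '(' reading left to right).
Query: subtree rooted at _0
_0: subtree_size = 1 + 14
  _1: subtree_size = 1 + 12
    _2: subtree_size = 1 + 10
      _3: subtree_size = 1 + 7
        _4: subtree_size = 1 + 2
          K: subtree_size = 1 + 0
          P: subtree_size = 1 + 0
        _5: subtree_size = 1 + 3
          T: subtree_size = 1 + 0
          M: subtree_size = 1 + 0
          G: subtree_size = 1 + 0
      R: subtree_size = 1 + 0
      C: subtree_size = 1 + 0
    A: subtree_size = 1 + 0
  E: subtree_size = 1 + 0
Total subtree size of _0: 15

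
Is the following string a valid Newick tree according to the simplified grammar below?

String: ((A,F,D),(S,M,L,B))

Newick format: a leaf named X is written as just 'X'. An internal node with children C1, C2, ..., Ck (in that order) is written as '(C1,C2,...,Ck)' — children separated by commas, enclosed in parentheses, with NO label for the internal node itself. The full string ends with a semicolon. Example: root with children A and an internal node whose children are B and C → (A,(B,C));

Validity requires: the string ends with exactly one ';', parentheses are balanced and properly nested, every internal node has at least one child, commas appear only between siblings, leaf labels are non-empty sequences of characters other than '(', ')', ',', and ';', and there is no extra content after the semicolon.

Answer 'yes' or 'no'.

Answer: no

Derivation:
Input: ((A,F,D),(S,M,L,B))
Paren balance: 3 '(' vs 3 ')' OK
Ends with single ';': False
Full parse: FAILS (must end with ;)
Valid: False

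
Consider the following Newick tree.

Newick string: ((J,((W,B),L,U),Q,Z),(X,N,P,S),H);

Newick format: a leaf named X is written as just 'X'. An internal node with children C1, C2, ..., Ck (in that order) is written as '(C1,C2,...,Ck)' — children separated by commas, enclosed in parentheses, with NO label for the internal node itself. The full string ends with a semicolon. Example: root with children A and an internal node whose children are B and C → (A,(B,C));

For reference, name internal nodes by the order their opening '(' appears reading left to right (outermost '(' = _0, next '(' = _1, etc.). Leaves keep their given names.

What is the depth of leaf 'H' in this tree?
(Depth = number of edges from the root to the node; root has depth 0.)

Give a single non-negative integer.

Newick: ((J,((W,B),L,U),Q,Z),(X,N,P,S),H);
Naming internals by '(' encounter order: outermost '(' = _0, next = _1, ...
Query node: H
Path from root: _0 -> H
Depth of H: 1 (number of edges from root)

Answer: 1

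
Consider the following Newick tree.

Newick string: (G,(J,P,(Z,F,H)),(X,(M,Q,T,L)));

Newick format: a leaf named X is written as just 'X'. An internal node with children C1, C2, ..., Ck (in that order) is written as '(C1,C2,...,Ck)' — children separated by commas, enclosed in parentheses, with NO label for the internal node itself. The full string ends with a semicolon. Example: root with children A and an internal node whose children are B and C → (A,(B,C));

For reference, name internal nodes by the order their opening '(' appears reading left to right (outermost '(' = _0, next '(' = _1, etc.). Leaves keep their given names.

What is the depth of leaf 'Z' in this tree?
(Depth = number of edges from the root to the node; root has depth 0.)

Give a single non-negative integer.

Newick: (G,(J,P,(Z,F,H)),(X,(M,Q,T,L)));
Naming internals by '(' encounter order: outermost '(' = _0, next = _1, ...
Query node: Z
Path from root: _0 -> _1 -> _2 -> Z
Depth of Z: 3 (number of edges from root)

Answer: 3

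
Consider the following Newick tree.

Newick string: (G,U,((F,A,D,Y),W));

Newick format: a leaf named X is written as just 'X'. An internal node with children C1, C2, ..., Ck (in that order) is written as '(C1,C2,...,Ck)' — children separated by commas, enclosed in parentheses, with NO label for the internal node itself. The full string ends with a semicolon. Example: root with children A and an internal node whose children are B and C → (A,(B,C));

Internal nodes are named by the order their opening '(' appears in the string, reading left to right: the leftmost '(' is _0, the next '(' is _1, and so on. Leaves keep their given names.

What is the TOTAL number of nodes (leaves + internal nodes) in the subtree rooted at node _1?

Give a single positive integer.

Newick: (G,U,((F,A,D,Y),W));
Locate _1: it is the '(' at position 5 (the 2nd '(' reading left to right).
Query: subtree rooted at _1
_1: subtree_size = 1 + 6
  _2: subtree_size = 1 + 4
    F: subtree_size = 1 + 0
    A: subtree_size = 1 + 0
    D: subtree_size = 1 + 0
    Y: subtree_size = 1 + 0
  W: subtree_size = 1 + 0
Total subtree size of _1: 7

Answer: 7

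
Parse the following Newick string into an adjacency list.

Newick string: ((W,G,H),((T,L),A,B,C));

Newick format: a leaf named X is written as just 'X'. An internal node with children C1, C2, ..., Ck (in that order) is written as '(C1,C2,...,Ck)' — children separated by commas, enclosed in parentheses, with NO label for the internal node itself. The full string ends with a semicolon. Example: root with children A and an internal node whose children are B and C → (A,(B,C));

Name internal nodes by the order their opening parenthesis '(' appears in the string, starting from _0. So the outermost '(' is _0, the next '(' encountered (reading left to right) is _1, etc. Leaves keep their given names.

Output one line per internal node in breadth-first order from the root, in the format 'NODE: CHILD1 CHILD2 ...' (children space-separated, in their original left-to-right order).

Answer: _0: _1 _2
_1: W G H
_2: _3 A B C
_3: T L

Derivation:
Input: ((W,G,H),((T,L),A,B,C));
Scanning left-to-right, naming '(' by encounter order:
  pos 0: '(' -> open internal node _0 (depth 1)
  pos 1: '(' -> open internal node _1 (depth 2)
  pos 7: ')' -> close internal node _1 (now at depth 1)
  pos 9: '(' -> open internal node _2 (depth 2)
  pos 10: '(' -> open internal node _3 (depth 3)
  pos 14: ')' -> close internal node _3 (now at depth 2)
  pos 21: ')' -> close internal node _2 (now at depth 1)
  pos 22: ')' -> close internal node _0 (now at depth 0)
Total internal nodes: 4
BFS adjacency from root:
  _0: _1 _2
  _1: W G H
  _2: _3 A B C
  _3: T L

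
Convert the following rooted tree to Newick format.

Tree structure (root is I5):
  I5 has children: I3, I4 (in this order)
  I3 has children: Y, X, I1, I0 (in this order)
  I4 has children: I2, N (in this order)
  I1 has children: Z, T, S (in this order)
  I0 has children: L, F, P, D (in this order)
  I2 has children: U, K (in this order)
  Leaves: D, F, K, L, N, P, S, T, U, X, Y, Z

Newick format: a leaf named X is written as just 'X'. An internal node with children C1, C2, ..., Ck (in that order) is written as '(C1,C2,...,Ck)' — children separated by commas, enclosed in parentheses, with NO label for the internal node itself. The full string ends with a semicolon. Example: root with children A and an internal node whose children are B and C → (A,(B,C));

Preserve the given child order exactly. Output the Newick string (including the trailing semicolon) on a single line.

internal I5 with children ['I3', 'I4']
  internal I3 with children ['Y', 'X', 'I1', 'I0']
    leaf 'Y' → 'Y'
    leaf 'X' → 'X'
    internal I1 with children ['Z', 'T', 'S']
      leaf 'Z' → 'Z'
      leaf 'T' → 'T'
      leaf 'S' → 'S'
    → '(Z,T,S)'
    internal I0 with children ['L', 'F', 'P', 'D']
      leaf 'L' → 'L'
      leaf 'F' → 'F'
      leaf 'P' → 'P'
      leaf 'D' → 'D'
    → '(L,F,P,D)'
  → '(Y,X,(Z,T,S),(L,F,P,D))'
  internal I4 with children ['I2', 'N']
    internal I2 with children ['U', 'K']
      leaf 'U' → 'U'
      leaf 'K' → 'K'
    → '(U,K)'
    leaf 'N' → 'N'
  → '((U,K),N)'
→ '((Y,X,(Z,T,S),(L,F,P,D)),((U,K),N))'
Final: ((Y,X,(Z,T,S),(L,F,P,D)),((U,K),N));

Answer: ((Y,X,(Z,T,S),(L,F,P,D)),((U,K),N));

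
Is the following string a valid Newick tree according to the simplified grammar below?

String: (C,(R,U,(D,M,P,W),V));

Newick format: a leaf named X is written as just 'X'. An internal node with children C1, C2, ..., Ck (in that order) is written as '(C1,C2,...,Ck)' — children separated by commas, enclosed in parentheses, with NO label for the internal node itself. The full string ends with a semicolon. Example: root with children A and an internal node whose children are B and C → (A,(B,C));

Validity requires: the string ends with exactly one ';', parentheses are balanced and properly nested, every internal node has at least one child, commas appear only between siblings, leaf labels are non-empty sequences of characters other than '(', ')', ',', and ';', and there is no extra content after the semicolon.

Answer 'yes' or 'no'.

Input: (C,(R,U,(D,M,P,W),V));
Paren balance: 3 '(' vs 3 ')' OK
Ends with single ';': True
Full parse: OK
Valid: True

Answer: yes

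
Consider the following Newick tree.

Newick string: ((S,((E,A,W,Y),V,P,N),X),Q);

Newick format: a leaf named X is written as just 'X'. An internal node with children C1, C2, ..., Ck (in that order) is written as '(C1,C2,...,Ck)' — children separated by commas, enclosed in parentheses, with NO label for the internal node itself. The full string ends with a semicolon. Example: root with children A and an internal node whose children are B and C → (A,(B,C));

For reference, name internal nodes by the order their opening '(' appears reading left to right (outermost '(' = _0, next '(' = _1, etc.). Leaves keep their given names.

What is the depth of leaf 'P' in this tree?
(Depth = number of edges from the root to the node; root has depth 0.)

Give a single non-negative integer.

Answer: 3

Derivation:
Newick: ((S,((E,A,W,Y),V,P,N),X),Q);
Naming internals by '(' encounter order: outermost '(' = _0, next = _1, ...
Query node: P
Path from root: _0 -> _1 -> _2 -> P
Depth of P: 3 (number of edges from root)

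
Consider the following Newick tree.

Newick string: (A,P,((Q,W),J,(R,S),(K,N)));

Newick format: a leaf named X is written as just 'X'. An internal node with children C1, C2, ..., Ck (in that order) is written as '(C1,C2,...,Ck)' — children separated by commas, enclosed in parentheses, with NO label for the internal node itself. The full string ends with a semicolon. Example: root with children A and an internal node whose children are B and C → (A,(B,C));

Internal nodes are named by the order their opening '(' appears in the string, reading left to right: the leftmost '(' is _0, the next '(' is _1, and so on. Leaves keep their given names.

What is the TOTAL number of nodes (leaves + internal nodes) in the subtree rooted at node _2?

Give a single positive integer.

Newick: (A,P,((Q,W),J,(R,S),(K,N)));
Locate _2: it is the '(' at position 6 (the 3rd '(' reading left to right).
Query: subtree rooted at _2
_2: subtree_size = 1 + 2
  Q: subtree_size = 1 + 0
  W: subtree_size = 1 + 0
Total subtree size of _2: 3

Answer: 3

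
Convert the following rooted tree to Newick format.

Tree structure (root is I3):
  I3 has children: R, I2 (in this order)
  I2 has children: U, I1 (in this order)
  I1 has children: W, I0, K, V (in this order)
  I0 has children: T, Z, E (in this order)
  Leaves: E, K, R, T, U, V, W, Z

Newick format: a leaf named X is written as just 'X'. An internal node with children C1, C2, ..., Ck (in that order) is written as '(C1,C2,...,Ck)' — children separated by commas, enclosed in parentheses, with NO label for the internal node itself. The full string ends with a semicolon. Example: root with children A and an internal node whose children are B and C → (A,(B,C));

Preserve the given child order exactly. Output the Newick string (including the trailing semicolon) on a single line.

internal I3 with children ['R', 'I2']
  leaf 'R' → 'R'
  internal I2 with children ['U', 'I1']
    leaf 'U' → 'U'
    internal I1 with children ['W', 'I0', 'K', 'V']
      leaf 'W' → 'W'
      internal I0 with children ['T', 'Z', 'E']
        leaf 'T' → 'T'
        leaf 'Z' → 'Z'
        leaf 'E' → 'E'
      → '(T,Z,E)'
      leaf 'K' → 'K'
      leaf 'V' → 'V'
    → '(W,(T,Z,E),K,V)'
  → '(U,(W,(T,Z,E),K,V))'
→ '(R,(U,(W,(T,Z,E),K,V)))'
Final: (R,(U,(W,(T,Z,E),K,V)));

Answer: (R,(U,(W,(T,Z,E),K,V)));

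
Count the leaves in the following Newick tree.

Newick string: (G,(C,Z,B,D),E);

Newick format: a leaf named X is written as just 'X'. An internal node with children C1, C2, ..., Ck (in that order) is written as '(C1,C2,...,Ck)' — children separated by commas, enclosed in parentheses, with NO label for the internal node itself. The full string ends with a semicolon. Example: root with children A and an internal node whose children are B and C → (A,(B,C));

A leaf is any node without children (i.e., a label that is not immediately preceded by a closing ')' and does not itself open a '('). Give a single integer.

Newick: (G,(C,Z,B,D),E);
Scan left-to-right; a leaf is any maximal label run not followed by '(':
  pos 1: leaf 'G' → count = 1
  pos 4: leaf 'C' → count = 2
  pos 6: leaf 'Z' → count = 3
  pos 8: leaf 'B' → count = 4
  pos 10: leaf 'D' → count = 5
  pos 13: leaf 'E' → count = 6
Total leaves: 6

Answer: 6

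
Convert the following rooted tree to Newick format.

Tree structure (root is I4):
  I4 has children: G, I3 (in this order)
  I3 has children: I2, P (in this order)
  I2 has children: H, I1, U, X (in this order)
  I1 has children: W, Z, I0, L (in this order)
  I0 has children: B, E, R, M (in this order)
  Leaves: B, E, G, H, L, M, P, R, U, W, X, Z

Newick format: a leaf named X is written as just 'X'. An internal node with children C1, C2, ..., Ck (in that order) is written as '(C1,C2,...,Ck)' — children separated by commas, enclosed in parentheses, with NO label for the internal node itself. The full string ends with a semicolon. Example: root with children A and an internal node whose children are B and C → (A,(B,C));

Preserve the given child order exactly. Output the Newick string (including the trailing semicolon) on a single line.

internal I4 with children ['G', 'I3']
  leaf 'G' → 'G'
  internal I3 with children ['I2', 'P']
    internal I2 with children ['H', 'I1', 'U', 'X']
      leaf 'H' → 'H'
      internal I1 with children ['W', 'Z', 'I0', 'L']
        leaf 'W' → 'W'
        leaf 'Z' → 'Z'
        internal I0 with children ['B', 'E', 'R', 'M']
          leaf 'B' → 'B'
          leaf 'E' → 'E'
          leaf 'R' → 'R'
          leaf 'M' → 'M'
        → '(B,E,R,M)'
        leaf 'L' → 'L'
      → '(W,Z,(B,E,R,M),L)'
      leaf 'U' → 'U'
      leaf 'X' → 'X'
    → '(H,(W,Z,(B,E,R,M),L),U,X)'
    leaf 'P' → 'P'
  → '((H,(W,Z,(B,E,R,M),L),U,X),P)'
→ '(G,((H,(W,Z,(B,E,R,M),L),U,X),P))'
Final: (G,((H,(W,Z,(B,E,R,M),L),U,X),P));

Answer: (G,((H,(W,Z,(B,E,R,M),L),U,X),P));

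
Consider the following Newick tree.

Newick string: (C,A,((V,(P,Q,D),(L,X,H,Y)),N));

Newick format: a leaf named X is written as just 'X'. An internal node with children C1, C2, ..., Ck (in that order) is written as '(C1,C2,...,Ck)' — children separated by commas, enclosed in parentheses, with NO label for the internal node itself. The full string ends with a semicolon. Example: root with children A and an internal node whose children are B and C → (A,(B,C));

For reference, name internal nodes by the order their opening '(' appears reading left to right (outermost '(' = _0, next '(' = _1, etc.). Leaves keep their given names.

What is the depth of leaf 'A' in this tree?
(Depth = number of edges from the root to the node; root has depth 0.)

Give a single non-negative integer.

Answer: 1

Derivation:
Newick: (C,A,((V,(P,Q,D),(L,X,H,Y)),N));
Naming internals by '(' encounter order: outermost '(' = _0, next = _1, ...
Query node: A
Path from root: _0 -> A
Depth of A: 1 (number of edges from root)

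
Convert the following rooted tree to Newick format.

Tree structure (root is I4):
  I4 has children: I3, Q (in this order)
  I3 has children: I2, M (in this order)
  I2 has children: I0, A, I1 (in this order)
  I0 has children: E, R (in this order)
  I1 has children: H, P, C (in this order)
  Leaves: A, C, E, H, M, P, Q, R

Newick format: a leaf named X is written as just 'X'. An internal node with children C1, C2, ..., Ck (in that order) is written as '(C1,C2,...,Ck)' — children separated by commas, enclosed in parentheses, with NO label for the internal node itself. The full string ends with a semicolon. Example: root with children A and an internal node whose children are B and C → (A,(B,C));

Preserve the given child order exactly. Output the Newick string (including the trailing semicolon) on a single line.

Answer: ((((E,R),A,(H,P,C)),M),Q);

Derivation:
internal I4 with children ['I3', 'Q']
  internal I3 with children ['I2', 'M']
    internal I2 with children ['I0', 'A', 'I1']
      internal I0 with children ['E', 'R']
        leaf 'E' → 'E'
        leaf 'R' → 'R'
      → '(E,R)'
      leaf 'A' → 'A'
      internal I1 with children ['H', 'P', 'C']
        leaf 'H' → 'H'
        leaf 'P' → 'P'
        leaf 'C' → 'C'
      → '(H,P,C)'
    → '((E,R),A,(H,P,C))'
    leaf 'M' → 'M'
  → '(((E,R),A,(H,P,C)),M)'
  leaf 'Q' → 'Q'
→ '((((E,R),A,(H,P,C)),M),Q)'
Final: ((((E,R),A,(H,P,C)),M),Q);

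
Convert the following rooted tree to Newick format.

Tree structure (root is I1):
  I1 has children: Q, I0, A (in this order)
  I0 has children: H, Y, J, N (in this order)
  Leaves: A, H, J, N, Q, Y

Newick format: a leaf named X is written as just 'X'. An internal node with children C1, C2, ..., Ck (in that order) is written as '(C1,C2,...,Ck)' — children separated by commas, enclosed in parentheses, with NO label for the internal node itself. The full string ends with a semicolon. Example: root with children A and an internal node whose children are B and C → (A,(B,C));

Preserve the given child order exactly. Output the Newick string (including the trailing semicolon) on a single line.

Answer: (Q,(H,Y,J,N),A);

Derivation:
internal I1 with children ['Q', 'I0', 'A']
  leaf 'Q' → 'Q'
  internal I0 with children ['H', 'Y', 'J', 'N']
    leaf 'H' → 'H'
    leaf 'Y' → 'Y'
    leaf 'J' → 'J'
    leaf 'N' → 'N'
  → '(H,Y,J,N)'
  leaf 'A' → 'A'
→ '(Q,(H,Y,J,N),A)'
Final: (Q,(H,Y,J,N),A);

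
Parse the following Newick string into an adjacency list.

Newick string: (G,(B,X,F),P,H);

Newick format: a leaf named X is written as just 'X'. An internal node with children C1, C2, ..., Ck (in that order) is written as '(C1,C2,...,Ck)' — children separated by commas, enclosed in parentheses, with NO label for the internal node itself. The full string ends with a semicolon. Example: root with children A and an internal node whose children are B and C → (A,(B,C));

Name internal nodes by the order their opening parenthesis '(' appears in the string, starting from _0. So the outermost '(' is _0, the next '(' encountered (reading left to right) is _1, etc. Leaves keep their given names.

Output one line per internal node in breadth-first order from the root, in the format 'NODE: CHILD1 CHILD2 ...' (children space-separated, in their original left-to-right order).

Answer: _0: G _1 P H
_1: B X F

Derivation:
Input: (G,(B,X,F),P,H);
Scanning left-to-right, naming '(' by encounter order:
  pos 0: '(' -> open internal node _0 (depth 1)
  pos 3: '(' -> open internal node _1 (depth 2)
  pos 9: ')' -> close internal node _1 (now at depth 1)
  pos 14: ')' -> close internal node _0 (now at depth 0)
Total internal nodes: 2
BFS adjacency from root:
  _0: G _1 P H
  _1: B X F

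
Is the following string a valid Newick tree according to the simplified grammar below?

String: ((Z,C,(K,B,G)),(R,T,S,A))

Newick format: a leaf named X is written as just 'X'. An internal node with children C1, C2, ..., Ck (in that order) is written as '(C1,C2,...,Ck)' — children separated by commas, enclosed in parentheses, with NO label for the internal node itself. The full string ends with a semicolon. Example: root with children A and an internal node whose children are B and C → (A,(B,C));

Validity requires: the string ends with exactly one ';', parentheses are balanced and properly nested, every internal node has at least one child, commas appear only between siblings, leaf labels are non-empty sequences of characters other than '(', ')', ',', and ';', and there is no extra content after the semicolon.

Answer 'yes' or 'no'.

Input: ((Z,C,(K,B,G)),(R,T,S,A))
Paren balance: 4 '(' vs 4 ')' OK
Ends with single ';': False
Full parse: FAILS (must end with ;)
Valid: False

Answer: no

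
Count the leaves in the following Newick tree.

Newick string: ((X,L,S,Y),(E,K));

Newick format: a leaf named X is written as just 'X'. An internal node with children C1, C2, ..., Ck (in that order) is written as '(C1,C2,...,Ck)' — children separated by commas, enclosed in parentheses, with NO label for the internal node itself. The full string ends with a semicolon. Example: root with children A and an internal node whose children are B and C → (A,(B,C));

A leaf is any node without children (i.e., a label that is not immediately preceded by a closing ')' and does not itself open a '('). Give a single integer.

Newick: ((X,L,S,Y),(E,K));
Scan left-to-right; a leaf is any maximal label run not followed by '(':
  pos 2: leaf 'X' → count = 1
  pos 4: leaf 'L' → count = 2
  pos 6: leaf 'S' → count = 3
  pos 8: leaf 'Y' → count = 4
  pos 12: leaf 'E' → count = 5
  pos 14: leaf 'K' → count = 6
Total leaves: 6

Answer: 6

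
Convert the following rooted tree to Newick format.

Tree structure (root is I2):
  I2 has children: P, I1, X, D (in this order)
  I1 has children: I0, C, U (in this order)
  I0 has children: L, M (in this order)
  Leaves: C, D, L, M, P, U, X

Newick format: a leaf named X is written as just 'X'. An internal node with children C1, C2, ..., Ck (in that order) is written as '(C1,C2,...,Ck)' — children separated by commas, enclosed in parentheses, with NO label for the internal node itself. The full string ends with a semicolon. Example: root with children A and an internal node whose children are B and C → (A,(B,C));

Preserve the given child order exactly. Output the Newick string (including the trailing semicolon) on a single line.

Answer: (P,((L,M),C,U),X,D);

Derivation:
internal I2 with children ['P', 'I1', 'X', 'D']
  leaf 'P' → 'P'
  internal I1 with children ['I0', 'C', 'U']
    internal I0 with children ['L', 'M']
      leaf 'L' → 'L'
      leaf 'M' → 'M'
    → '(L,M)'
    leaf 'C' → 'C'
    leaf 'U' → 'U'
  → '((L,M),C,U)'
  leaf 'X' → 'X'
  leaf 'D' → 'D'
→ '(P,((L,M),C,U),X,D)'
Final: (P,((L,M),C,U),X,D);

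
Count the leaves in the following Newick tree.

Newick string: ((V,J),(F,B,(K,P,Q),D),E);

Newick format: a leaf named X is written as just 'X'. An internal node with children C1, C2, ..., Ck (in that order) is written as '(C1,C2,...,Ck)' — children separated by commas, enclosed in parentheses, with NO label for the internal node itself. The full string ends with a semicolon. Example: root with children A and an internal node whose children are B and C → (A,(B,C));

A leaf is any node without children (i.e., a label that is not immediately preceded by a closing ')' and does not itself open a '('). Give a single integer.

Answer: 9

Derivation:
Newick: ((V,J),(F,B,(K,P,Q),D),E);
Scan left-to-right; a leaf is any maximal label run not followed by '(':
  pos 2: leaf 'V' → count = 1
  pos 4: leaf 'J' → count = 2
  pos 8: leaf 'F' → count = 3
  pos 10: leaf 'B' → count = 4
  pos 13: leaf 'K' → count = 5
  pos 15: leaf 'P' → count = 6
  pos 17: leaf 'Q' → count = 7
  pos 20: leaf 'D' → count = 8
  pos 23: leaf 'E' → count = 9
Total leaves: 9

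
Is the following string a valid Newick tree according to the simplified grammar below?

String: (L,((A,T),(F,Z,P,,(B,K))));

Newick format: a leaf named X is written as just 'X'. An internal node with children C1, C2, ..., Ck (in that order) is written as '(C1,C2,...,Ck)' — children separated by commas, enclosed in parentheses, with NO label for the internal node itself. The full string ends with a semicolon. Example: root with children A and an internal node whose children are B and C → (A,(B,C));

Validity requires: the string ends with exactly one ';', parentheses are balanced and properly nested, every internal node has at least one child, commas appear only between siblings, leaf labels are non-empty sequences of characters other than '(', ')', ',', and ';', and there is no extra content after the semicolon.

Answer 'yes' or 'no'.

Input: (L,((A,T),(F,Z,P,,(B,K))));
Paren balance: 5 '(' vs 5 ')' OK
Ends with single ';': True
Full parse: FAILS (empty leaf label at pos 17)
Valid: False

Answer: no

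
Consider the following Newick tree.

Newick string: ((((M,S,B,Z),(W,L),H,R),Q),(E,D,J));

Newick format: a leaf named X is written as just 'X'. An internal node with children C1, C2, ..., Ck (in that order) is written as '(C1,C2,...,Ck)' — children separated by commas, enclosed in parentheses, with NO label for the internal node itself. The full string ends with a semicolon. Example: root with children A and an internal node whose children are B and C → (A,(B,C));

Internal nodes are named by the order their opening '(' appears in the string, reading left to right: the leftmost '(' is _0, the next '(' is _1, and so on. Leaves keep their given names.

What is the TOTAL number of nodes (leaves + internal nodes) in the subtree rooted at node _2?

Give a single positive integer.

Answer: 11

Derivation:
Newick: ((((M,S,B,Z),(W,L),H,R),Q),(E,D,J));
Locate _2: it is the '(' at position 2 (the 3rd '(' reading left to right).
Query: subtree rooted at _2
_2: subtree_size = 1 + 10
  _3: subtree_size = 1 + 4
    M: subtree_size = 1 + 0
    S: subtree_size = 1 + 0
    B: subtree_size = 1 + 0
    Z: subtree_size = 1 + 0
  _4: subtree_size = 1 + 2
    W: subtree_size = 1 + 0
    L: subtree_size = 1 + 0
  H: subtree_size = 1 + 0
  R: subtree_size = 1 + 0
Total subtree size of _2: 11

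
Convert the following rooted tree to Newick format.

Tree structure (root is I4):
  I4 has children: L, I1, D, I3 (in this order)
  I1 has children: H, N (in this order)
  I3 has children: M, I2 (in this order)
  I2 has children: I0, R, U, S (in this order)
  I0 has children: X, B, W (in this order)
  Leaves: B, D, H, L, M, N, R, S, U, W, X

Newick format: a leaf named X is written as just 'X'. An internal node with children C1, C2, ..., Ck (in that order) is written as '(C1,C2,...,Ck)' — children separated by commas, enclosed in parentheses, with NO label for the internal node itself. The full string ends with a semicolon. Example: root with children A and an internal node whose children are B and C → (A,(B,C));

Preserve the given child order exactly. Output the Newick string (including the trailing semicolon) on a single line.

Answer: (L,(H,N),D,(M,((X,B,W),R,U,S)));

Derivation:
internal I4 with children ['L', 'I1', 'D', 'I3']
  leaf 'L' → 'L'
  internal I1 with children ['H', 'N']
    leaf 'H' → 'H'
    leaf 'N' → 'N'
  → '(H,N)'
  leaf 'D' → 'D'
  internal I3 with children ['M', 'I2']
    leaf 'M' → 'M'
    internal I2 with children ['I0', 'R', 'U', 'S']
      internal I0 with children ['X', 'B', 'W']
        leaf 'X' → 'X'
        leaf 'B' → 'B'
        leaf 'W' → 'W'
      → '(X,B,W)'
      leaf 'R' → 'R'
      leaf 'U' → 'U'
      leaf 'S' → 'S'
    → '((X,B,W),R,U,S)'
  → '(M,((X,B,W),R,U,S))'
→ '(L,(H,N),D,(M,((X,B,W),R,U,S)))'
Final: (L,(H,N),D,(M,((X,B,W),R,U,S)));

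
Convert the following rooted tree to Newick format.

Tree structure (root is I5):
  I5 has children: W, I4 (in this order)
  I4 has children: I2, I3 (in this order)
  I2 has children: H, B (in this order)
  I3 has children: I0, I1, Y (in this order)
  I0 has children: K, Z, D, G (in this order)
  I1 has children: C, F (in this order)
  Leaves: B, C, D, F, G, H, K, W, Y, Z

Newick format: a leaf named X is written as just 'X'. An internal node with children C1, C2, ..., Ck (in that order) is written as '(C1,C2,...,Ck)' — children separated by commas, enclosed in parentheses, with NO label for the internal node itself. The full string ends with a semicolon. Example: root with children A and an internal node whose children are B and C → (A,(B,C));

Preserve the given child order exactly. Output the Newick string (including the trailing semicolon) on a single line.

internal I5 with children ['W', 'I4']
  leaf 'W' → 'W'
  internal I4 with children ['I2', 'I3']
    internal I2 with children ['H', 'B']
      leaf 'H' → 'H'
      leaf 'B' → 'B'
    → '(H,B)'
    internal I3 with children ['I0', 'I1', 'Y']
      internal I0 with children ['K', 'Z', 'D', 'G']
        leaf 'K' → 'K'
        leaf 'Z' → 'Z'
        leaf 'D' → 'D'
        leaf 'G' → 'G'
      → '(K,Z,D,G)'
      internal I1 with children ['C', 'F']
        leaf 'C' → 'C'
        leaf 'F' → 'F'
      → '(C,F)'
      leaf 'Y' → 'Y'
    → '((K,Z,D,G),(C,F),Y)'
  → '((H,B),((K,Z,D,G),(C,F),Y))'
→ '(W,((H,B),((K,Z,D,G),(C,F),Y)))'
Final: (W,((H,B),((K,Z,D,G),(C,F),Y)));

Answer: (W,((H,B),((K,Z,D,G),(C,F),Y)));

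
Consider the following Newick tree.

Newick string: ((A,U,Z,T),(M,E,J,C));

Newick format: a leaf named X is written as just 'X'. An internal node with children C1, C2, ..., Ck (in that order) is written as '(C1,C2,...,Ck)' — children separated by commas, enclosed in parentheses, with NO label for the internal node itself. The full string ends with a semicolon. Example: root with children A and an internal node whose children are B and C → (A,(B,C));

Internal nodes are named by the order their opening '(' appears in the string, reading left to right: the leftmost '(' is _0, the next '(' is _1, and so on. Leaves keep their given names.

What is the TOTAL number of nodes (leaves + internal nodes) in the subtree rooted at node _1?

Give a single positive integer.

Newick: ((A,U,Z,T),(M,E,J,C));
Locate _1: it is the '(' at position 1 (the 2nd '(' reading left to right).
Query: subtree rooted at _1
_1: subtree_size = 1 + 4
  A: subtree_size = 1 + 0
  U: subtree_size = 1 + 0
  Z: subtree_size = 1 + 0
  T: subtree_size = 1 + 0
Total subtree size of _1: 5

Answer: 5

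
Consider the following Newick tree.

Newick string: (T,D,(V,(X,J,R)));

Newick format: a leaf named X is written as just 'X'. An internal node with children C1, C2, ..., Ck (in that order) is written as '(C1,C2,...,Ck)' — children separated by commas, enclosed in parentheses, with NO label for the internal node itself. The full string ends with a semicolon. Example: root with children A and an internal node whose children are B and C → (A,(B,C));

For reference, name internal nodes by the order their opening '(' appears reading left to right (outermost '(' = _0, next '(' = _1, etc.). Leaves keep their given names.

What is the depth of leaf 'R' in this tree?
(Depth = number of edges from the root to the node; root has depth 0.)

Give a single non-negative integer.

Answer: 3

Derivation:
Newick: (T,D,(V,(X,J,R)));
Naming internals by '(' encounter order: outermost '(' = _0, next = _1, ...
Query node: R
Path from root: _0 -> _1 -> _2 -> R
Depth of R: 3 (number of edges from root)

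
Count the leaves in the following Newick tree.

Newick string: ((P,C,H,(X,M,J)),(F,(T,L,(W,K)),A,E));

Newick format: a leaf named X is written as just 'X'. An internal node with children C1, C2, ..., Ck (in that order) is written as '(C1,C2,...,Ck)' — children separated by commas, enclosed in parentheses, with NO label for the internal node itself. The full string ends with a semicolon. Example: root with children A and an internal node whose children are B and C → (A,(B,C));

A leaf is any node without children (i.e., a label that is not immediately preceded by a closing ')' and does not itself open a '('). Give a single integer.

Newick: ((P,C,H,(X,M,J)),(F,(T,L,(W,K)),A,E));
Scan left-to-right; a leaf is any maximal label run not followed by '(':
  pos 2: leaf 'P' → count = 1
  pos 4: leaf 'C' → count = 2
  pos 6: leaf 'H' → count = 3
  pos 9: leaf 'X' → count = 4
  pos 11: leaf 'M' → count = 5
  pos 13: leaf 'J' → count = 6
  pos 18: leaf 'F' → count = 7
  pos 21: leaf 'T' → count = 8
  pos 23: leaf 'L' → count = 9
  pos 26: leaf 'W' → count = 10
  pos 28: leaf 'K' → count = 11
  pos 32: leaf 'A' → count = 12
  pos 34: leaf 'E' → count = 13
Total leaves: 13

Answer: 13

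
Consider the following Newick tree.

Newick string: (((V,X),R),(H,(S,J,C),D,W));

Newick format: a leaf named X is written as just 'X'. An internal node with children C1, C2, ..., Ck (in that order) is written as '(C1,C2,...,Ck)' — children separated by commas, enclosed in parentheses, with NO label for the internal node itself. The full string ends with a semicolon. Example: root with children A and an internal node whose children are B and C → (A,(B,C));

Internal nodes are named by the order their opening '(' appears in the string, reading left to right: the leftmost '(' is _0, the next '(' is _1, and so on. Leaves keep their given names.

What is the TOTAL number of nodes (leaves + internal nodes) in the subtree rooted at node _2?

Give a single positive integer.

Answer: 3

Derivation:
Newick: (((V,X),R),(H,(S,J,C),D,W));
Locate _2: it is the '(' at position 2 (the 3rd '(' reading left to right).
Query: subtree rooted at _2
_2: subtree_size = 1 + 2
  V: subtree_size = 1 + 0
  X: subtree_size = 1 + 0
Total subtree size of _2: 3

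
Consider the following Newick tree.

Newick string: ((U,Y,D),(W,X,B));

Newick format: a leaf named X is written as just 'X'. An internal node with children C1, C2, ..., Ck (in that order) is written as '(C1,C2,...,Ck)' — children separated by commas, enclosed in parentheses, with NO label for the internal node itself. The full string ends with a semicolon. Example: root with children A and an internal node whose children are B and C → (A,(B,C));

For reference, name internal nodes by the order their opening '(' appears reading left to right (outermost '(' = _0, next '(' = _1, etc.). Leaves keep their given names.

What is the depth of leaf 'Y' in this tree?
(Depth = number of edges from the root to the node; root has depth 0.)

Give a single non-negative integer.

Answer: 2

Derivation:
Newick: ((U,Y,D),(W,X,B));
Naming internals by '(' encounter order: outermost '(' = _0, next = _1, ...
Query node: Y
Path from root: _0 -> _1 -> Y
Depth of Y: 2 (number of edges from root)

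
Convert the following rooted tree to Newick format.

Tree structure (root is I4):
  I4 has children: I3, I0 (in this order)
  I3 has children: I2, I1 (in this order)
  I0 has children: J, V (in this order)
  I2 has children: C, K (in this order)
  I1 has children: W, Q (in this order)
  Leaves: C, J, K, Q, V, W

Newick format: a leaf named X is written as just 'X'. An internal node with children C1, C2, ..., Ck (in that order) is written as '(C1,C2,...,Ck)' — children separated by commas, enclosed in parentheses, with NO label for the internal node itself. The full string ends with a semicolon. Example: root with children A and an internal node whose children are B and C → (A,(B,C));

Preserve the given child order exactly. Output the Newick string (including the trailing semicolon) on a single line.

Answer: (((C,K),(W,Q)),(J,V));

Derivation:
internal I4 with children ['I3', 'I0']
  internal I3 with children ['I2', 'I1']
    internal I2 with children ['C', 'K']
      leaf 'C' → 'C'
      leaf 'K' → 'K'
    → '(C,K)'
    internal I1 with children ['W', 'Q']
      leaf 'W' → 'W'
      leaf 'Q' → 'Q'
    → '(W,Q)'
  → '((C,K),(W,Q))'
  internal I0 with children ['J', 'V']
    leaf 'J' → 'J'
    leaf 'V' → 'V'
  → '(J,V)'
→ '(((C,K),(W,Q)),(J,V))'
Final: (((C,K),(W,Q)),(J,V));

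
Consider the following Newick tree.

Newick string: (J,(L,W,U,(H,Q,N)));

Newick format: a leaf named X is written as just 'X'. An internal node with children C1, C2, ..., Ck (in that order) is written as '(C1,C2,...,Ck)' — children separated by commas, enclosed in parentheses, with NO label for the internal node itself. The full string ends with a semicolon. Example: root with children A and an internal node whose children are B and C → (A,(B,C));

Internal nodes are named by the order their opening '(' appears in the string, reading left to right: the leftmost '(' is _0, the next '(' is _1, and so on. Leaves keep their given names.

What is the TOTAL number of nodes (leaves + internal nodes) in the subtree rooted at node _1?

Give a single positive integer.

Newick: (J,(L,W,U,(H,Q,N)));
Locate _1: it is the '(' at position 3 (the 2nd '(' reading left to right).
Query: subtree rooted at _1
_1: subtree_size = 1 + 7
  L: subtree_size = 1 + 0
  W: subtree_size = 1 + 0
  U: subtree_size = 1 + 0
  _2: subtree_size = 1 + 3
    H: subtree_size = 1 + 0
    Q: subtree_size = 1 + 0
    N: subtree_size = 1 + 0
Total subtree size of _1: 8

Answer: 8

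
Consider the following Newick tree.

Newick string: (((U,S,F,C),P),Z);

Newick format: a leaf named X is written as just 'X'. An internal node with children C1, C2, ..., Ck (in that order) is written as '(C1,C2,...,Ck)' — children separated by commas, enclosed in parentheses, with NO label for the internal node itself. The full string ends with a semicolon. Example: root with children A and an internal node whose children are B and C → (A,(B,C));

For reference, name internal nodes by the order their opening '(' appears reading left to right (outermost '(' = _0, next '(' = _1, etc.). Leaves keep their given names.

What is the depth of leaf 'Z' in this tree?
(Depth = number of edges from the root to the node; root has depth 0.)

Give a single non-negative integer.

Answer: 1

Derivation:
Newick: (((U,S,F,C),P),Z);
Naming internals by '(' encounter order: outermost '(' = _0, next = _1, ...
Query node: Z
Path from root: _0 -> Z
Depth of Z: 1 (number of edges from root)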